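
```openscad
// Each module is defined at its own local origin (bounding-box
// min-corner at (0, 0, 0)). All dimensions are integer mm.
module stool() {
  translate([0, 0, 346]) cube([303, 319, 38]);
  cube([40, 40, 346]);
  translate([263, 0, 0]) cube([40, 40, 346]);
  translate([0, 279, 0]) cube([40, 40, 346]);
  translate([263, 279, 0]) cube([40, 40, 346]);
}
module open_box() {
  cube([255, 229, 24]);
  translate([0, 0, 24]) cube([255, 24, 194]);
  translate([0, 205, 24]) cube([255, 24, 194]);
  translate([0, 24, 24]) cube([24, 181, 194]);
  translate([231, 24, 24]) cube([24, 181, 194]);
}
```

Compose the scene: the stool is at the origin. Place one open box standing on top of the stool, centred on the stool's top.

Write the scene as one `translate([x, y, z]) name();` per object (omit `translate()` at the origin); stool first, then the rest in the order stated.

stool();
translate([24, 45, 384]) open_box();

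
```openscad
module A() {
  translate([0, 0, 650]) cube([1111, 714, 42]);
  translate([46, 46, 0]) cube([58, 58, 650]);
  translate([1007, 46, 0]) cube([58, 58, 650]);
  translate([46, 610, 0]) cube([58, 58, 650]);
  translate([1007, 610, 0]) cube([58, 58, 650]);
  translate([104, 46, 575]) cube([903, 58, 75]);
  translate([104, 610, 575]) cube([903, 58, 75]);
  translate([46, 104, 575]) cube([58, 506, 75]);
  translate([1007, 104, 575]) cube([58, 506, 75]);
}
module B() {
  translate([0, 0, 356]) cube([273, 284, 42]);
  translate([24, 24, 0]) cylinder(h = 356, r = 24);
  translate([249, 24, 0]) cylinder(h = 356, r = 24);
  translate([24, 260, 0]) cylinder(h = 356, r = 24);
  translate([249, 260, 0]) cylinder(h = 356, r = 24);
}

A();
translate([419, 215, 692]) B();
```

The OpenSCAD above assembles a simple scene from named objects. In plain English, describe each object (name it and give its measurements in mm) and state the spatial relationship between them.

A is a table with a 1111×714 mm rectangular top, 42 mm thick, top surface at z = 692 mm, supported by four 58×58 mm square legs, each inset 46 mm from the nearest pair of top edges, running from the floor. Four apron rails, 58 mm thick and 75 mm tall, run between adjacent legs with their top edges flush with the underside of the top and their outer faces flush with the legs' outer faces.

B is a four-legged stool. The seat is a 273×284×42 mm slab whose top surface is at z = 398 mm; four round legs, each 48 mm in diameter, run from the floor (z = 0) to the underside of the seat, each leg's axis is inset half a diameter from the nearest pair of seat edges (so the leg's bounding box is flush with the corner).

The stool is on top of the table, centred.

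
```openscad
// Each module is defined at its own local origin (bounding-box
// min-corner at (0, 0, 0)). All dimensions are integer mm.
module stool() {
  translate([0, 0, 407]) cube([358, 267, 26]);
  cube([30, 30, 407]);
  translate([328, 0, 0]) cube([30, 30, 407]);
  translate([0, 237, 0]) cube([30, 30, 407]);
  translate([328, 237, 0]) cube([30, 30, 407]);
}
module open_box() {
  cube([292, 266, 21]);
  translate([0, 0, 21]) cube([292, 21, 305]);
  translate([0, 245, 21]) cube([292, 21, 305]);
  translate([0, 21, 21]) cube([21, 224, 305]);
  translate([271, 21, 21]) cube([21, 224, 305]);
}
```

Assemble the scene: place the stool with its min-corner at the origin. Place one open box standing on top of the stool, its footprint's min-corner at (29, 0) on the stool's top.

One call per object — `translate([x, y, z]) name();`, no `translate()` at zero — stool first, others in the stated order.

stool();
translate([29, 0, 433]) open_box();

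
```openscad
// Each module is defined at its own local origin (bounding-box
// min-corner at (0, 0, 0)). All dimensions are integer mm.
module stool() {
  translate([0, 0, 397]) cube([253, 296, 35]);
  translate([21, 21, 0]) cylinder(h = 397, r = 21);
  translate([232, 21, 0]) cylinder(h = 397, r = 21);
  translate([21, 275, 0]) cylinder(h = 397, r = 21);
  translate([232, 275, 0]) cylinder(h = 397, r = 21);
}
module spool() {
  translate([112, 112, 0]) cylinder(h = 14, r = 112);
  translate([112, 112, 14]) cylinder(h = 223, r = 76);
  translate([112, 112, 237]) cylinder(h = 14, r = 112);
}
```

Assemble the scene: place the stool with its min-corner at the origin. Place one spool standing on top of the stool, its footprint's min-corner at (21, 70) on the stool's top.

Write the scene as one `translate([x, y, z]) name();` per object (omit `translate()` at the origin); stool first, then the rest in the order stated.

stool();
translate([21, 70, 432]) spool();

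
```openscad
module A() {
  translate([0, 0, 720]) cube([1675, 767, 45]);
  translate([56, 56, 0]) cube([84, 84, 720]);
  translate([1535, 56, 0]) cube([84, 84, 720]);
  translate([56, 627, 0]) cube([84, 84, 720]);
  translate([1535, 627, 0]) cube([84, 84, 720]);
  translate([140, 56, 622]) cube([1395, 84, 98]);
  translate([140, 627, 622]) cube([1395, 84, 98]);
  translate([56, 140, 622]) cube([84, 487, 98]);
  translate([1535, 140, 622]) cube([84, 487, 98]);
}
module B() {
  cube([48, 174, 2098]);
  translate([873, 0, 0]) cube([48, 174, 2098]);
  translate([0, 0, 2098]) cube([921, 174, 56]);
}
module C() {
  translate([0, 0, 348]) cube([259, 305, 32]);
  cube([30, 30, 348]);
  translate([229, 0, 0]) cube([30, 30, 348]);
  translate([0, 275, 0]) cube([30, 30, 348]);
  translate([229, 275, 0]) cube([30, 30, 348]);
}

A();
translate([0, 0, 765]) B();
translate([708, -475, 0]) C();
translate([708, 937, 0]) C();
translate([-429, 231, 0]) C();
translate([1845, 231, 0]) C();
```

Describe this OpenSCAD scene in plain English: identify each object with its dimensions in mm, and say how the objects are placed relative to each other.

A is a table: top 1675 mm (x) × 767 mm (y), 45 mm thick, upper face at z = 765 mm, on four 84×84 mm square legs, each inset 56 mm from the nearest pair of top edges, running from z = 0 to the bottom of the top. Four apron rails, 84 mm thick and 98 mm tall, run between adjacent legs with their top edges flush with the underside of the top and their outer faces flush with the legs' outer faces.

B is a door frame. The clear opening is 825 mm wide and 2098 mm high. Two 48 mm wide jambs, 174 mm deep, stand either side of the opening from the floor to the top of the opening. A 56 mm thick head sits across the top of both jambs, spanning the full outside width of the frame.

C is a four-legged stool. The seat is 259×305 mm, 32 mm thick, top at z = 380 mm. It stands on four square legs, each 30×30 mm in cross-section, from z = 0 to the seat underside, each flush with a corner of the seat.

The door frame is on top of the table. Four stools sit around the table at the −y, +y, −x, +x sides.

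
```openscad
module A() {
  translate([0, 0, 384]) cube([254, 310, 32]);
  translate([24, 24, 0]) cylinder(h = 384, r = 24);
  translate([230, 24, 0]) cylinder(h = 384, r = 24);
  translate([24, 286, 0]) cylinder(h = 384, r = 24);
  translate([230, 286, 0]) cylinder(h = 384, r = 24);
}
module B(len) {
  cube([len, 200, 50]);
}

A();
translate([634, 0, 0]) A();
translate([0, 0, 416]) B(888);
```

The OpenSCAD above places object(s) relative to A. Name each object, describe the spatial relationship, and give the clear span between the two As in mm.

A is a stool. B is a beam. A beam spans the tops of two stools. The clear span between the two stools is 380 mm.

Second stool starts at x = 634; first ends at x = 254; clear span = 634 − 254 = 380 mm.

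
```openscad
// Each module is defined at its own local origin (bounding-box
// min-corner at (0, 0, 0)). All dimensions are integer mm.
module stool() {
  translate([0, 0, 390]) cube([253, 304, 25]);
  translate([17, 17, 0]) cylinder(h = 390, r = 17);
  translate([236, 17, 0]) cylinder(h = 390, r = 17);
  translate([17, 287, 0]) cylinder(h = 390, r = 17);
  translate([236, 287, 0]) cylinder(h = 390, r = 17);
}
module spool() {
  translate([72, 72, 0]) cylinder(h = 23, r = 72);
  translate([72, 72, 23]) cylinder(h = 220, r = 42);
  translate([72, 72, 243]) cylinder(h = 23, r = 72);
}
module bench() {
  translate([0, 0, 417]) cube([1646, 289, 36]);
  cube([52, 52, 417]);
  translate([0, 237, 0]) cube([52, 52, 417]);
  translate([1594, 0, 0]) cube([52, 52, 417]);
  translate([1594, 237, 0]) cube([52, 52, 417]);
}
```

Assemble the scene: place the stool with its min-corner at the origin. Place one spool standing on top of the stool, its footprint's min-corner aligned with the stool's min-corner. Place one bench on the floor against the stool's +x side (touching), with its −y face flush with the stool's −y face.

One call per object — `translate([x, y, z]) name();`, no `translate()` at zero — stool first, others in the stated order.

stool();
translate([0, 0, 415]) spool();
translate([253, 0, 0]) bench();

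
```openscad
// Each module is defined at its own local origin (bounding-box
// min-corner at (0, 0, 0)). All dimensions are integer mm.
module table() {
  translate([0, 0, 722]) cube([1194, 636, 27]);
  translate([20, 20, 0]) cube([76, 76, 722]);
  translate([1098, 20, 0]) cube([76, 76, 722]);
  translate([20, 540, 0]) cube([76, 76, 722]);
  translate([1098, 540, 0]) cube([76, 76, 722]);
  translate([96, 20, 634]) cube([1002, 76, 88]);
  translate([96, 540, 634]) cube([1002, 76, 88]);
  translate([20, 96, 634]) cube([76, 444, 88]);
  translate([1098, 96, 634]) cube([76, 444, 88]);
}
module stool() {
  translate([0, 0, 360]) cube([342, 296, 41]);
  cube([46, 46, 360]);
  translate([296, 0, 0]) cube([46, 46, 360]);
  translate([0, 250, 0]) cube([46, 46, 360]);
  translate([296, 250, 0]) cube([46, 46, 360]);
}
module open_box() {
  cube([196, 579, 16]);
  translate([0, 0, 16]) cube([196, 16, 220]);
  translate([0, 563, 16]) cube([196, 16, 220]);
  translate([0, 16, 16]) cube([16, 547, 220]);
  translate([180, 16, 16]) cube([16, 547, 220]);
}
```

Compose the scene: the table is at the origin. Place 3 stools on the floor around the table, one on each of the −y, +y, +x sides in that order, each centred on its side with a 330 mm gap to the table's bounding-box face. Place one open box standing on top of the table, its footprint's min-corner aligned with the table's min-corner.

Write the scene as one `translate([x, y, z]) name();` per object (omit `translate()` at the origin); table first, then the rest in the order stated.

table();
translate([426, -626, 0]) stool();
translate([426, 966, 0]) stool();
translate([1524, 170, 0]) stool();
translate([0, 0, 749]) open_box();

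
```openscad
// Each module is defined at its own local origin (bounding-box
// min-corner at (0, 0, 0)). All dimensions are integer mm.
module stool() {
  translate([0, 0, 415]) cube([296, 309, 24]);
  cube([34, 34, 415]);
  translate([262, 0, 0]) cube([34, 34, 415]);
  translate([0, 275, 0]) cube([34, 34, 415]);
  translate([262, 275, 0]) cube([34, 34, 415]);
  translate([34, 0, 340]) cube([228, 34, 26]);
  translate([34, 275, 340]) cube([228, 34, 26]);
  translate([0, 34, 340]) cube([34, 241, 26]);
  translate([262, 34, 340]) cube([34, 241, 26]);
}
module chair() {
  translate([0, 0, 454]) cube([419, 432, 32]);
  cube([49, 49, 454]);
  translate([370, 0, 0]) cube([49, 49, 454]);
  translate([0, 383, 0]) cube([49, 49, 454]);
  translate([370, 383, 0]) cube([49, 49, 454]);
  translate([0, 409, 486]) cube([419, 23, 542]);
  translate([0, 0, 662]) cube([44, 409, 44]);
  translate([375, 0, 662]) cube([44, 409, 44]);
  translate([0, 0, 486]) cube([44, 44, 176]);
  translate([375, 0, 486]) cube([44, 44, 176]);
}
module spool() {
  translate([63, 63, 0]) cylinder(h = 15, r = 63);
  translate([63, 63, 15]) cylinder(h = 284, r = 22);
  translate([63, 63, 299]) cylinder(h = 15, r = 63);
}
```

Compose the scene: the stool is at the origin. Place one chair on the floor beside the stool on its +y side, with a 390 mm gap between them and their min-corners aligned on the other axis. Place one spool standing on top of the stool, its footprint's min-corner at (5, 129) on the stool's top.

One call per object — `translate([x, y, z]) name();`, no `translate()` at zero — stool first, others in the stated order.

stool();
translate([0, 699, 0]) chair();
translate([5, 129, 439]) spool();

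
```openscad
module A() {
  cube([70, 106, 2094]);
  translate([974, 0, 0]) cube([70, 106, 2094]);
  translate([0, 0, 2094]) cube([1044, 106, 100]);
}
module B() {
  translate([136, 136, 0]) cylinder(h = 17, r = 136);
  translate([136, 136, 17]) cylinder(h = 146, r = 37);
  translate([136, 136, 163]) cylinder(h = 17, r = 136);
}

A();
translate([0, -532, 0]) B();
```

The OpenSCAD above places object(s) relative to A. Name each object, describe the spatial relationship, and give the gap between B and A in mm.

The spool's nearest face is 260 mm from the door frame's −y face.

A is a door frame. B is a spool. The spool is on the floor beside the door frame on its −y side. The gap between the spool and the door frame is 260 mm.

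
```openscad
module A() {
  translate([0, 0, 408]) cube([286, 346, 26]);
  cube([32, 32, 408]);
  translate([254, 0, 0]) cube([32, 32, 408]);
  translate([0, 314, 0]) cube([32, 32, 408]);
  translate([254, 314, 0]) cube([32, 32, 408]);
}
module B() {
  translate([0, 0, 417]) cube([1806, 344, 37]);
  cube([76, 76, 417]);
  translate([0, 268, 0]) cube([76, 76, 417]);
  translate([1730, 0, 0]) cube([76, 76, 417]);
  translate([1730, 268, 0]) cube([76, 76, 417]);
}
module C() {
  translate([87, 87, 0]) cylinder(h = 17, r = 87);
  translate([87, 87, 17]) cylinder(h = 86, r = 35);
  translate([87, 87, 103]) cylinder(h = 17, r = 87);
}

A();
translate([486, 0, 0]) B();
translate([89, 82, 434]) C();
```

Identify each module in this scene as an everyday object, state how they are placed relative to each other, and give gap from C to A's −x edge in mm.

A is a stool. B is a bench. C is a spool. The bench is on the floor beside the stool on its +x side. The spool is on top of the stool. The gap from the spool to the stool's −x edge is 89 mm.

The spool's min-x is at 89; the stool's min-x is 0; gap = 89 mm.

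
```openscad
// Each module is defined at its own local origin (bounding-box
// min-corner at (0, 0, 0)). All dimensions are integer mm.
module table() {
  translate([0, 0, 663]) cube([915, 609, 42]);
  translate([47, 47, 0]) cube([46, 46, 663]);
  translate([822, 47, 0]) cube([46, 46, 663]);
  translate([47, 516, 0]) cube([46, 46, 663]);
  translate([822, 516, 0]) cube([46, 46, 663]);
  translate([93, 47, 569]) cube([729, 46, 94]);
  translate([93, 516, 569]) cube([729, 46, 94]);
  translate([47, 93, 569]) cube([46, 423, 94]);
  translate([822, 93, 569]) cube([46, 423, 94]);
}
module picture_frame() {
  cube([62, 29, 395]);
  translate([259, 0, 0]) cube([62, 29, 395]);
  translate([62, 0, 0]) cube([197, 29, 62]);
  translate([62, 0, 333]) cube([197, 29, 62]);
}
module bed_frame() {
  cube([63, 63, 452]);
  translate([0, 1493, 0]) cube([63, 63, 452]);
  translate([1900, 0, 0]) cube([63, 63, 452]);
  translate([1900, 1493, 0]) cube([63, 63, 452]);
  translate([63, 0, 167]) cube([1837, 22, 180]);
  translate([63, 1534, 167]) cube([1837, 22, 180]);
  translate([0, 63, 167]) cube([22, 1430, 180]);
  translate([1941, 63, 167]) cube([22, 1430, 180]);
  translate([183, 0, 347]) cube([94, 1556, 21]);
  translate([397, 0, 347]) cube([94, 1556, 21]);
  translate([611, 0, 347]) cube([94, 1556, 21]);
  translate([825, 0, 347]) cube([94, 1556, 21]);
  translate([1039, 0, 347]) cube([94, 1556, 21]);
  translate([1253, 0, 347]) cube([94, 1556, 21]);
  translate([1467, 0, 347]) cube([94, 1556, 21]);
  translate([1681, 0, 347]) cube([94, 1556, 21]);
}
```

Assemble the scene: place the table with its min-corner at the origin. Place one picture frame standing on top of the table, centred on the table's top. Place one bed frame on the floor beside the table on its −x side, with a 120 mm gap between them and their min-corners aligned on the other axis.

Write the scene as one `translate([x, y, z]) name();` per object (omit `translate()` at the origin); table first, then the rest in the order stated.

table();
translate([297, 290, 705]) picture_frame();
translate([-2083, 0, 0]) bed_frame();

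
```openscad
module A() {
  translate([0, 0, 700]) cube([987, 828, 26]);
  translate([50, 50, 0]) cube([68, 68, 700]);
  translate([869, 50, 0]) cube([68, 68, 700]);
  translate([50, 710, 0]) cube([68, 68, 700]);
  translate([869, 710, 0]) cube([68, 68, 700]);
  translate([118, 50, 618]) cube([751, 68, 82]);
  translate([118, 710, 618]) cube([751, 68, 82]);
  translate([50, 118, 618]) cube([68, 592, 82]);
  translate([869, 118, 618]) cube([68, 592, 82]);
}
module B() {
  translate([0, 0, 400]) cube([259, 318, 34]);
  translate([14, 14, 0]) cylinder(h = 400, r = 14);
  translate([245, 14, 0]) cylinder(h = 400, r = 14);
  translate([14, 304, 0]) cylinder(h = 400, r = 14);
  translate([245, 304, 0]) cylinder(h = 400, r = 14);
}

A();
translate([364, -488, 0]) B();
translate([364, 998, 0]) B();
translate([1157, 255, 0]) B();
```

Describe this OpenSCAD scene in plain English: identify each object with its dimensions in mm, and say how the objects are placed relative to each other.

A is a table with a 987×828 mm rectangular top, 26 mm thick, top surface at z = 726 mm, supported by four 68×68 mm square legs, each inset 50 mm from the nearest pair of top edges, running from the floor. Four apron rails, 68 mm thick and 82 mm tall, run between adjacent legs with their top edges flush with the underside of the top and their outer faces flush with the legs' outer faces.

B is a four-legged stool. The seat is a 259×318×34 mm slab whose top surface is at z = 434 mm; four round legs, each 28 mm in diameter, run from the floor (z = 0) to the underside of the seat, each leg's axis is inset half a diameter from the nearest pair of seat edges (so the leg's bounding box is flush with the corner).

Three stools sit around the table at the −y, +y, +x sides.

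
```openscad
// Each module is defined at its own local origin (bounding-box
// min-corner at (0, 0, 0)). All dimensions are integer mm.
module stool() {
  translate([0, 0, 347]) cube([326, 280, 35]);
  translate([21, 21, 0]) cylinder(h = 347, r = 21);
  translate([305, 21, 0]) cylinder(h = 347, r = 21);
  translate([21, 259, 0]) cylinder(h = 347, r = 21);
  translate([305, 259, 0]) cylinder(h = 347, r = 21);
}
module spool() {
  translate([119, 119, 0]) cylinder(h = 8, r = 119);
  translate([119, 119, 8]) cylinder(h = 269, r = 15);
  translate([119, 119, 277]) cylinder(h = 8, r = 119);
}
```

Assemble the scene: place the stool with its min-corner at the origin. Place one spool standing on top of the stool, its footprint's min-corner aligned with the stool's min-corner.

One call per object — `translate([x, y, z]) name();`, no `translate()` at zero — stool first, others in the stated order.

stool();
translate([0, 0, 382]) spool();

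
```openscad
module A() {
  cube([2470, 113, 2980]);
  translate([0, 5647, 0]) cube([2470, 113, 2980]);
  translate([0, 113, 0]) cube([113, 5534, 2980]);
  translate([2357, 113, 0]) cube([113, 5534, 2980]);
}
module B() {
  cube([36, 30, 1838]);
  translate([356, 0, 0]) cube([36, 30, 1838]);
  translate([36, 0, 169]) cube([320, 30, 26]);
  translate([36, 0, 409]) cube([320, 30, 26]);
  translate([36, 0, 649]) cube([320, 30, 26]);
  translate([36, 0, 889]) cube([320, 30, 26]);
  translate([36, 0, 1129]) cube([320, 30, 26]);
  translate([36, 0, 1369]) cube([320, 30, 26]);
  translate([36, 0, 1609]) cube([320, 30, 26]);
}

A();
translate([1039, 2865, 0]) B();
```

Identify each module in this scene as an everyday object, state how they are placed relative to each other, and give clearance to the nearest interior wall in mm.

Clearances: x = 926, y = 2752; minimum 926 mm.

A is a house frame. B is a ladder. The ladder sits inside the house frame, centred. The clearance to the nearest interior wall is 926 mm.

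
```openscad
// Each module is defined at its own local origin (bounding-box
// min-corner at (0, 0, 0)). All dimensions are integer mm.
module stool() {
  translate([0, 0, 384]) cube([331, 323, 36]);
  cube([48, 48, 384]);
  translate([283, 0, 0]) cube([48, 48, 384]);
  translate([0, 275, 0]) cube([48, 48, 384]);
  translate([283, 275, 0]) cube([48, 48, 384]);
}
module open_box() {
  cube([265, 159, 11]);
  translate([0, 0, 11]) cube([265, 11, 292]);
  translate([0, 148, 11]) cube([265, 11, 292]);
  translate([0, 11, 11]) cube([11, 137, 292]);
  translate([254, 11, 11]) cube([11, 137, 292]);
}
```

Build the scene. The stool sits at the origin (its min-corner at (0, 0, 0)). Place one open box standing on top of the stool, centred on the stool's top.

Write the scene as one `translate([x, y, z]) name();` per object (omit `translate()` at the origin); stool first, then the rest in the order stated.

stool();
translate([33, 82, 420]) open_box();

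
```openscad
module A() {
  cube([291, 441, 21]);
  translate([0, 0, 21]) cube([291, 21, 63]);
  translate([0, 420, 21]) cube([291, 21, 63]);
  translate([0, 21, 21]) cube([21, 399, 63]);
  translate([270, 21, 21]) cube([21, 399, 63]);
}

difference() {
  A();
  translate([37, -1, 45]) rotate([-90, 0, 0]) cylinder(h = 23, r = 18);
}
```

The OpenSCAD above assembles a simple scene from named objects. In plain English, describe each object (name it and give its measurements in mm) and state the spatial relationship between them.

A is an open storage box with external size 291×441×84 mm and wall thickness 21 mm (the base is also 21 mm thick). The base covers the whole footprint; the four walls stand on the base, with the y-facing walls full-width and the x-facing walls fitting between their inner faces.

The open box has a circular hole of radius 18 mm through its front wall, centred at (x = 37, z = 45).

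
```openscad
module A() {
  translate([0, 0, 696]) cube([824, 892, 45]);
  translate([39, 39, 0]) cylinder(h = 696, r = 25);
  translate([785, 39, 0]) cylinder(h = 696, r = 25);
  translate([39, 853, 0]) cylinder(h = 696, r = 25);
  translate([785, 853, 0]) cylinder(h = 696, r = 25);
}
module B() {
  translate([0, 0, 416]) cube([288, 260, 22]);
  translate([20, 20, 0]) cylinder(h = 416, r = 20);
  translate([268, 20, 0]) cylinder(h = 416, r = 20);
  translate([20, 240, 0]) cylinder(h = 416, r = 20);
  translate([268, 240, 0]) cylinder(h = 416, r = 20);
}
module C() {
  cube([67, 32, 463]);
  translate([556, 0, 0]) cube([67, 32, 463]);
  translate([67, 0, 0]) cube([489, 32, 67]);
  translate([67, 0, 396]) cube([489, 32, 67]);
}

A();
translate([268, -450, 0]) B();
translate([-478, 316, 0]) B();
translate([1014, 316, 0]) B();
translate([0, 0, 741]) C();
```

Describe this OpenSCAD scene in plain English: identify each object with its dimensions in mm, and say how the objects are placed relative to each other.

A is a rectangular dining table. The top is 824×892×45 mm with its upper surface at z = 741 mm. It stands on four round legs of 50 mm diameter, each leg's bounding box inset 14 mm from the nearest pair of top edges, running from the floor to the underside of the top.

B is a four-legged stool. The seat is a 288×260×22 mm slab whose top surface is at z = 438 mm; four round legs, each 40 mm in diameter, run from the floor (z = 0) to the underside of the seat, each leg's axis is inset half a diameter from the nearest pair of seat edges (so the leg's bounding box is flush with the corner).

C is a rectangular picture frame lying in the x–z plane (depth along y). The opening is 489 mm wide (x) by 329 mm tall (z), surrounded by a border 67 mm wide on all four sides. The frame is 32 mm deep and is made of two full-height vertical stiles with two horizontal rails fitted between them.

Three stools sit around the table at the −y, −x, +x sides. The picture frame is on top of the table.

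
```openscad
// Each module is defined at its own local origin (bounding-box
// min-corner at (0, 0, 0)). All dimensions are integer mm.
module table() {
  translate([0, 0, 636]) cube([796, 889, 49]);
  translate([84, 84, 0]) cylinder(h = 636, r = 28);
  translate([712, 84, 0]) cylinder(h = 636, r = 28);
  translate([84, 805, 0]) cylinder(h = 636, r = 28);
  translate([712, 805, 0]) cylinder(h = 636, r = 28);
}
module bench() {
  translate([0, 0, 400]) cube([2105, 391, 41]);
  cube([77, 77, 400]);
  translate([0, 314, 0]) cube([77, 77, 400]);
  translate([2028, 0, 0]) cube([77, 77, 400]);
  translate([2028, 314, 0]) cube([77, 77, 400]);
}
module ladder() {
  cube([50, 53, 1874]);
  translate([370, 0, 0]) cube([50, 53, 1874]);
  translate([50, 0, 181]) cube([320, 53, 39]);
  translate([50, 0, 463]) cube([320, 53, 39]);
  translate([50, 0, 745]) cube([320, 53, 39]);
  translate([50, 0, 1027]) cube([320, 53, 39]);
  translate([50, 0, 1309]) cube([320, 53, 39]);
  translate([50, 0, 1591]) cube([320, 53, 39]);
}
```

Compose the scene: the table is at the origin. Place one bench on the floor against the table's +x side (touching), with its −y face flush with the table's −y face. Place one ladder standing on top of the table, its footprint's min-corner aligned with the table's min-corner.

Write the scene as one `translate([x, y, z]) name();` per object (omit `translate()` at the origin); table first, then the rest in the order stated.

table();
translate([796, 0, 0]) bench();
translate([0, 0, 685]) ladder();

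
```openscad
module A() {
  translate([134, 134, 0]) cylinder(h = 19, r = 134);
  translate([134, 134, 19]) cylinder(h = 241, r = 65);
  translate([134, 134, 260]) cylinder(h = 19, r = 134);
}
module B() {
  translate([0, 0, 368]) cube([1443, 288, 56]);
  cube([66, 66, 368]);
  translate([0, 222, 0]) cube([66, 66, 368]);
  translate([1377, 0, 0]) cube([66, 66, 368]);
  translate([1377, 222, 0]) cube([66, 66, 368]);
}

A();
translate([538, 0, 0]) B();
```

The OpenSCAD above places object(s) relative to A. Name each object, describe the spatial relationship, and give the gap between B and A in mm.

The bench's nearest face is 270 mm from the spool's +x face.

A is a spool. B is a bench. The bench is on the floor beside the spool on its +x side. The gap between the bench and the spool is 270 mm.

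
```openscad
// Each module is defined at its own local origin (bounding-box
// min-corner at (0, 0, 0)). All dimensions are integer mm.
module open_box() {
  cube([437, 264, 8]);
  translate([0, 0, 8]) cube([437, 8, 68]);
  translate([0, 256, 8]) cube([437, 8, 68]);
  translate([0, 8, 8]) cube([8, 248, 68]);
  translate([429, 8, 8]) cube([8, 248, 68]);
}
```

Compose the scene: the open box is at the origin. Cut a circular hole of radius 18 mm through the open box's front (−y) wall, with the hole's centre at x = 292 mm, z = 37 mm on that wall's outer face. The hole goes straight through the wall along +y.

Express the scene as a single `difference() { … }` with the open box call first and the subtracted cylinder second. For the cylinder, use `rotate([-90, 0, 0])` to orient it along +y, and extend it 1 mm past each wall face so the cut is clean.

difference() {
  open_box();
  translate([292, -1, 37]) rotate([-90, 0, 0]) cylinder(h = 10, r = 18);
}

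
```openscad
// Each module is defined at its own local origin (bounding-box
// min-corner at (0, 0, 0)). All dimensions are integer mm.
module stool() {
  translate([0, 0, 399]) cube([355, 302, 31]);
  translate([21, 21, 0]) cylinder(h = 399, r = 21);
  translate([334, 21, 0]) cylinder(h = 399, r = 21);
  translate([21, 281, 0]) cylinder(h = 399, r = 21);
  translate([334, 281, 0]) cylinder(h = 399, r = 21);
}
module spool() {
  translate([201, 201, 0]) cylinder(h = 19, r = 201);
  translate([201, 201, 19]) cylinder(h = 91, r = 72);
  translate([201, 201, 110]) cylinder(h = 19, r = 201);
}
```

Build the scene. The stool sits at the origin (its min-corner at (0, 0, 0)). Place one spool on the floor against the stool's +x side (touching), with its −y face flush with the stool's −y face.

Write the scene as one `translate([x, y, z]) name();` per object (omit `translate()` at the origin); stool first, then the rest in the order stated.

stool();
translate([355, 0, 0]) spool();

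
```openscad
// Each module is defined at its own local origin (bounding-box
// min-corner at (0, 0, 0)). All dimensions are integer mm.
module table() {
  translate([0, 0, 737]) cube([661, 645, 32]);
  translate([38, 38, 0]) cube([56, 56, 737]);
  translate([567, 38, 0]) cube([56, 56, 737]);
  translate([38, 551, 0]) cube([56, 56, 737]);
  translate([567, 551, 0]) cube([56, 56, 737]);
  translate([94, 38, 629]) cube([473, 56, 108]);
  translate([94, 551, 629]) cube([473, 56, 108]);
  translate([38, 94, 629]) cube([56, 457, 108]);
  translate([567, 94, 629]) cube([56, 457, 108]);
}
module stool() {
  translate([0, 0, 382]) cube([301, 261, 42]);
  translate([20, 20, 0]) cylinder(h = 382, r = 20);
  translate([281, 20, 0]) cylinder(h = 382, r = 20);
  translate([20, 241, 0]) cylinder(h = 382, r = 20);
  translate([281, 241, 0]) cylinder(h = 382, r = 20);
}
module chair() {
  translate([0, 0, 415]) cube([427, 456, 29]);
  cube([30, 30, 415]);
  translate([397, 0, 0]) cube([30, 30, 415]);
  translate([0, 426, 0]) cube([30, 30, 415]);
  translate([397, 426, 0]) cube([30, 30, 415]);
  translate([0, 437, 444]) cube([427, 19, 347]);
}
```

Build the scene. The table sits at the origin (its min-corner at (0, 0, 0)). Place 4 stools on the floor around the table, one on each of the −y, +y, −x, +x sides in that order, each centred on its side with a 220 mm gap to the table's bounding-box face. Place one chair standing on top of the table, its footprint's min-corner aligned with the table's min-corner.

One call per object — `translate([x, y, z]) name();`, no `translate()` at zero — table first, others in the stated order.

table();
translate([180, -481, 0]) stool();
translate([180, 865, 0]) stool();
translate([-521, 192, 0]) stool();
translate([881, 192, 0]) stool();
translate([0, 0, 769]) chair();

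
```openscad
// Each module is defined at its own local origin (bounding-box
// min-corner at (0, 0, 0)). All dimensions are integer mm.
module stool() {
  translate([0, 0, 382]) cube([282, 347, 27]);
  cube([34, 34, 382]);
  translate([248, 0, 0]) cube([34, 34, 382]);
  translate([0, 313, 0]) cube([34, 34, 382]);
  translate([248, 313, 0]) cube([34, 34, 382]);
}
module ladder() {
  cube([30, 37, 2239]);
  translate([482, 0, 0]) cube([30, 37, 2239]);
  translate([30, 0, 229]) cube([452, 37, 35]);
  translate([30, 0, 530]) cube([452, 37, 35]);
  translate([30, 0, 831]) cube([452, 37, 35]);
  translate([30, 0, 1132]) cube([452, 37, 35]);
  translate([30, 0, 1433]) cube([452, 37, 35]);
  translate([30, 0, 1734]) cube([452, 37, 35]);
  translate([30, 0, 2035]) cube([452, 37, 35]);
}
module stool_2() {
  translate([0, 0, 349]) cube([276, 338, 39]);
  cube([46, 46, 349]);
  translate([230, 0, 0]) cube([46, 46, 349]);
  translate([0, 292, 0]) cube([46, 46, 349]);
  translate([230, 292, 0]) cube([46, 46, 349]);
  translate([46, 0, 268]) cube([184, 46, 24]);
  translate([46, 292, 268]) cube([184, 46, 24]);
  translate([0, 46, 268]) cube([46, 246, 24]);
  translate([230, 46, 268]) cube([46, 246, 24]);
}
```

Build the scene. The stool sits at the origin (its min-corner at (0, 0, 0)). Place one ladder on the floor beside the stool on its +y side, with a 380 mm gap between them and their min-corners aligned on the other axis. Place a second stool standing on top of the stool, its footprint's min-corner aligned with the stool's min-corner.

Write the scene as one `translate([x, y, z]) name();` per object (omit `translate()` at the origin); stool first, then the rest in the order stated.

stool();
translate([0, 727, 0]) ladder();
translate([0, 0, 409]) stool_2();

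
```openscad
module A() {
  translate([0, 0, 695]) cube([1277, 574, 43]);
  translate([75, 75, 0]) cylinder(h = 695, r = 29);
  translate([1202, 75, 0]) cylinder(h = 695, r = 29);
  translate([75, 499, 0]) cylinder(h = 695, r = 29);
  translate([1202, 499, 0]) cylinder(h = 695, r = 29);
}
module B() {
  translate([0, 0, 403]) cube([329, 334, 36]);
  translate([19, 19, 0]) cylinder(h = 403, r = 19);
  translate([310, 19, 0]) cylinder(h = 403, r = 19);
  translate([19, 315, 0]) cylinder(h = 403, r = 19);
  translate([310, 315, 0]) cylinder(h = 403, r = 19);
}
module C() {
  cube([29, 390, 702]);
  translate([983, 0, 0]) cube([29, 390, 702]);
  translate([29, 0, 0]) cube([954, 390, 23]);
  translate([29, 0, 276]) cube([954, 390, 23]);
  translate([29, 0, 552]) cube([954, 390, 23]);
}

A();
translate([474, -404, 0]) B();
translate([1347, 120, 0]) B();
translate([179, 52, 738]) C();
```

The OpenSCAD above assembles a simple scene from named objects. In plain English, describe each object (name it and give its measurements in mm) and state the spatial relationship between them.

A is a table with a 1277×574 mm rectangular top, 43 mm thick, top surface at z = 738 mm, supported by four round legs of 58 mm diameter, each leg's bounding box inset 46 mm from the nearest pair of top edges, running from the floor.

B is a simple wooden stool: a rectangular seat 329 mm (x) by 334 mm (y), 36 mm thick, top face at z = 439 mm, on four round legs, each 38 mm in diameter. The legs rest on z = 0, each leg's axis is inset half a diameter from the nearest pair of seat edges (so the leg's bounding box is flush with the corner).

C is an open bookshelf. Two side panels, each 29 mm thick, 390 mm deep and 702 mm tall, stand 1012 mm apart (outside-to-outside). Between them sit 3 shelves, each 23 mm thick and 390 mm deep, spanning the full gap between the sides. The bottom shelf rests on the floor (its underside at z = 0) and the clear gap between one shelf's top and the next shelf's underside is 253 mm.

Two stools sit around the table at the −y, +x sides. The bookshelf is on top of the table.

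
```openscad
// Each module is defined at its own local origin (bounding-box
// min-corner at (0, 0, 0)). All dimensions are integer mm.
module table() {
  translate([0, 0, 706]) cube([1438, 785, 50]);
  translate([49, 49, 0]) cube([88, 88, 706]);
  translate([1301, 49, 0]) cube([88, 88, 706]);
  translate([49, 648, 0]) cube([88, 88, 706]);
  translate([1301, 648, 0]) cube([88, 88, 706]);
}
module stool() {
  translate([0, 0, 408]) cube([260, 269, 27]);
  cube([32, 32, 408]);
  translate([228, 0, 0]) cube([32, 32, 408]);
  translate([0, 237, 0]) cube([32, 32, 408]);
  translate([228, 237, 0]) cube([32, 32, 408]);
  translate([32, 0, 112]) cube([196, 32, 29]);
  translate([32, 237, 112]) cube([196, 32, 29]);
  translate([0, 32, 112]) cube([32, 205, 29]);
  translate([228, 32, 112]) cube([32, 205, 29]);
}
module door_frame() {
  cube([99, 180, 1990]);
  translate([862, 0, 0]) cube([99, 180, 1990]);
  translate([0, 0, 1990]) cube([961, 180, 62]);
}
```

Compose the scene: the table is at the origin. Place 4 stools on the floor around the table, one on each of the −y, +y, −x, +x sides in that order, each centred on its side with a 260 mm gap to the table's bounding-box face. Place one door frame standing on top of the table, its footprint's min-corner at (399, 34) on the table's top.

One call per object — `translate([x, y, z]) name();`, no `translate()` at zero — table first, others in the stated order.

table();
translate([589, -529, 0]) stool();
translate([589, 1045, 0]) stool();
translate([-520, 258, 0]) stool();
translate([1698, 258, 0]) stool();
translate([399, 34, 756]) door_frame();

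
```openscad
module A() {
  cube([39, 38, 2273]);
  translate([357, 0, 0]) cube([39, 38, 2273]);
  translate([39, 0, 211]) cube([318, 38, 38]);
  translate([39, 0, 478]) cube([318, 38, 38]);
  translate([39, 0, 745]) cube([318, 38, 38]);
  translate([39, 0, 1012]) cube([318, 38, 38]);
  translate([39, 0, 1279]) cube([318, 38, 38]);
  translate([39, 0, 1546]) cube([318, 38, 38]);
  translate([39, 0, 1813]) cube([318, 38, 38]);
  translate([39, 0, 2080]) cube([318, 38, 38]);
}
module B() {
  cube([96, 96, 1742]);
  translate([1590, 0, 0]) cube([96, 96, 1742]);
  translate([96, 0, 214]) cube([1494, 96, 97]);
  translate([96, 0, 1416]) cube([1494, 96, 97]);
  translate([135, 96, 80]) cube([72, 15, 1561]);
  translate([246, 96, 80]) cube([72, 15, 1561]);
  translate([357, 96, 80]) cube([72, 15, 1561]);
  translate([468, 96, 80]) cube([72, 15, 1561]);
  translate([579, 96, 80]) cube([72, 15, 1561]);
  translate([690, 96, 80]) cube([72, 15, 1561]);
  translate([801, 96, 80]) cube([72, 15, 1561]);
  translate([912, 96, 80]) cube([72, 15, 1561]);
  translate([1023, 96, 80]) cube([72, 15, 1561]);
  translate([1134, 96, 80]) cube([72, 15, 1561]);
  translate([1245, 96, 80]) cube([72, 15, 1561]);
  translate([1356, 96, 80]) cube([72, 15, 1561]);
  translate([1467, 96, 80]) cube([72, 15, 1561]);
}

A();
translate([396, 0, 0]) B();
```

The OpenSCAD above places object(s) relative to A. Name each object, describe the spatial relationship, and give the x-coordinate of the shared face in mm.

A is a ladder. B is a fence section. The fence section is against the ladder's +x side, with their −y faces flush. The x-coordinate of the shared face is 396 mm.

The ladder's +x face and the fence section's −x face are both at x = 396 mm.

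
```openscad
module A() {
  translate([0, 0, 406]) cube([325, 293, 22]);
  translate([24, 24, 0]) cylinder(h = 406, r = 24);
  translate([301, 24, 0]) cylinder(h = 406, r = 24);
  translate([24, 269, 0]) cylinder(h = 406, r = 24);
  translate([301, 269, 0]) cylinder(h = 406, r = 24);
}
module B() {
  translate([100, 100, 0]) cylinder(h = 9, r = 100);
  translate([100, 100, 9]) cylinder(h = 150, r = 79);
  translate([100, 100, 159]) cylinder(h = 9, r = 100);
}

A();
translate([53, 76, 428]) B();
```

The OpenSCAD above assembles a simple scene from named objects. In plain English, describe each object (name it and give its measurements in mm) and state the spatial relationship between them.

A is a four-legged stool. The seat is 325×293 mm, 22 mm thick, top at z = 428 mm. It stands on four round legs, each 48 mm in diameter, from z = 0 to the seat underside, each leg's axis is inset half a diameter from the nearest pair of seat edges (so the leg's bounding box is flush with the corner).

B is a spool: two coaxial disc flanges of radius 100 mm and thickness 9 mm, joined by a core cylinder of radius 79 mm and height 150 mm. The lower flange rests on z = 0 and the three cylinders share a vertical axis.

The spool is on top of the stool.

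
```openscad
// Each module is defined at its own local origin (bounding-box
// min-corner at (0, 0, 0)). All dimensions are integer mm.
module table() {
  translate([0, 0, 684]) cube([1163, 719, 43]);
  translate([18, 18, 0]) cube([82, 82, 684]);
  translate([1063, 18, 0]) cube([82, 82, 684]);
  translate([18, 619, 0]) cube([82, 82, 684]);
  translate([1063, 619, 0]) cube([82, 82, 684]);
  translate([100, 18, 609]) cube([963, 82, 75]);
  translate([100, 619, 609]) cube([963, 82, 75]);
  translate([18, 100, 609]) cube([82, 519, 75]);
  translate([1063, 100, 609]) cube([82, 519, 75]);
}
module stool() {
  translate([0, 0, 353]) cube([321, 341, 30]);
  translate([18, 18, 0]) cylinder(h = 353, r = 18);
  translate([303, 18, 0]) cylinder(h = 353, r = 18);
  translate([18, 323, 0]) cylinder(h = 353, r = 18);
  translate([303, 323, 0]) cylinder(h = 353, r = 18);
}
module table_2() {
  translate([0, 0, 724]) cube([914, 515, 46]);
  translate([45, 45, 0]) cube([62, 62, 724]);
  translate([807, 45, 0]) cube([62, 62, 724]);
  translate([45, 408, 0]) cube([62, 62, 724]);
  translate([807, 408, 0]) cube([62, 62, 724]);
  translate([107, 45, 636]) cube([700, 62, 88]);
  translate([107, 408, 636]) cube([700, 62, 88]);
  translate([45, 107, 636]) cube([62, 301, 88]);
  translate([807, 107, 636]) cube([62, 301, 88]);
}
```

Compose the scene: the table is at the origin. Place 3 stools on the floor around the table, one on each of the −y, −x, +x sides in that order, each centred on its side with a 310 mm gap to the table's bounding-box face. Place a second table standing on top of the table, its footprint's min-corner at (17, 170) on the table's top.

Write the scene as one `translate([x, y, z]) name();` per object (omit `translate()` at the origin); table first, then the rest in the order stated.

table();
translate([421, -651, 0]) stool();
translate([-631, 189, 0]) stool();
translate([1473, 189, 0]) stool();
translate([17, 170, 727]) table_2();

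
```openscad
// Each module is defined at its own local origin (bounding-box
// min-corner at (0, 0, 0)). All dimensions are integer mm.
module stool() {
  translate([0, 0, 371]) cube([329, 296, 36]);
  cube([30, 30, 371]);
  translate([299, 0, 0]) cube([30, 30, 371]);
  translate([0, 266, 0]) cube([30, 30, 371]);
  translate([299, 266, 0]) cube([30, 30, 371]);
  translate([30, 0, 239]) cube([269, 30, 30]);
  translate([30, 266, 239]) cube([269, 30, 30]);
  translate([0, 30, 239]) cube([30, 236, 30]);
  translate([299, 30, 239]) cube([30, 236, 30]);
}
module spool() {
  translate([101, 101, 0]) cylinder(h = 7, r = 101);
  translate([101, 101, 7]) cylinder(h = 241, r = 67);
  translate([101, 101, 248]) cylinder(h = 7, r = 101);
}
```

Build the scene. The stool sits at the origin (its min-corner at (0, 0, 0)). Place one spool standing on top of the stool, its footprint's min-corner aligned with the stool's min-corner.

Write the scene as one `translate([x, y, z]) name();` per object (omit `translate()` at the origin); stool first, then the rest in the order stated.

stool();
translate([0, 0, 407]) spool();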